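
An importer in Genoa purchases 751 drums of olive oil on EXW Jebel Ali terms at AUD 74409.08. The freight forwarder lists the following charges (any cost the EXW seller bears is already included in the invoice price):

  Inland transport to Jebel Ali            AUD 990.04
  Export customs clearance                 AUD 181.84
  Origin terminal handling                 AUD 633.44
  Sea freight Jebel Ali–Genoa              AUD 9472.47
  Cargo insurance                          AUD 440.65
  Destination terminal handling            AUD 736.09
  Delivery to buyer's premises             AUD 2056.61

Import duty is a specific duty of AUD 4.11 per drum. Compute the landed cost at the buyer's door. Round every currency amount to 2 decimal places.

Total landed cost: AUD 92006.83

EXW: the seller makes goods available at their premises; the buyer bears all onward costs.
CIF value = EXW price + inland to port + export clearance + origin terminal + freight + insurance = 74409.08 + 990.04 + 181.84 + 633.44 + 9472.47 + 440.65 = 86127.52
Import duty = 751 × 4.11 = 3086.61
Buyer bears: inland to port 990.04 + export clearance 181.84 + origin terminal 633.44 + freight 9472.47 + insurance 440.65 + destination terminal 736.09 + delivery 2056.61 + duty 3086.61 = 17597.75
Landed cost = invoice 74409.08 + 17597.75 = 92006.83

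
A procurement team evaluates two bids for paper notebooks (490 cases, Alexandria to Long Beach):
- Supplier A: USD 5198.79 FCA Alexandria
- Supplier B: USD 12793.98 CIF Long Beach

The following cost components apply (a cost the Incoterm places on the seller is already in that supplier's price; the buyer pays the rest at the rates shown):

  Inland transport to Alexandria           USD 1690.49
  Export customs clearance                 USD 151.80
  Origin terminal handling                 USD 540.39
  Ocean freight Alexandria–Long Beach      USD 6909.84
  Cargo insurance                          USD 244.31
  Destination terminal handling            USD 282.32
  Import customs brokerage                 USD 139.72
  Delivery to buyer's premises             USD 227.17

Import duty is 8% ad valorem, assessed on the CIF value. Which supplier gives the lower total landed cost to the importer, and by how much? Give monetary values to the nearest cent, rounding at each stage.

Supplier B is cheaper by USD 107.30

Supplier A (FCA):
CIF value = FCA price + origin terminal + freight + insurance = 5198.79 + 540.39 + 6909.84 + 244.31 = 12893.33
Import duty = 12893.33 × 8% = 1031.47
Buyer bears (A): 540.39 + 6909.84 + 244.31 + 282.32 + 139.72 + 227.17 = 8343.75
Landed cost (A) = invoice 5198.79 + 8343.75 + duty 1031.47 = 14574.01
Supplier B (CIF):
The CIF price already equals the CIF value: 12793.98
Import duty = 12793.98 × 8% = 1023.52
Buyer bears (B): 282.32 + 139.72 + 227.17 = 649.21
Landed cost (B) = invoice 12793.98 + 649.21 + duty 1023.52 = 14466.71
Difference = |14574.01 − 14466.71| = 107.30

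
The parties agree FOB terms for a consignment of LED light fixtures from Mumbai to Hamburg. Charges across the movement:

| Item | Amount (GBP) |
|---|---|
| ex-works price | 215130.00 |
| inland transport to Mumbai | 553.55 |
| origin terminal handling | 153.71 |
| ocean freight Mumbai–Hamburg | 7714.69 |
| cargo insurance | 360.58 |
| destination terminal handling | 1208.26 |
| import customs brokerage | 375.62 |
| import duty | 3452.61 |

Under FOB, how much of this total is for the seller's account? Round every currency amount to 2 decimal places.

FOB: the seller bears costs until goods are on board at the origin port; the buyer bears freight, insurance and all costs thereafter.
Seller's account: goods 215130.00 + inland to port 553.55 + origin terminal 153.71 = 215837.26
Buyer's account: freight 7714.69 + insurance 360.58 + destination terminal 1208.26 + brokerage 375.62 + duty 3452.61 = 13111.76

Seller's account: GBP 215837.26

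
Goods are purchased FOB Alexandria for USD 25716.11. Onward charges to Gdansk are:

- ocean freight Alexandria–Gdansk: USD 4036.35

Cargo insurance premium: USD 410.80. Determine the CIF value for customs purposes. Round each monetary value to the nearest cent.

CIF value: USD 30163.26

CIF = FOB price + freight + insurance
CIF = 25716.11 + 4036.35 + 410.80 = 30163.26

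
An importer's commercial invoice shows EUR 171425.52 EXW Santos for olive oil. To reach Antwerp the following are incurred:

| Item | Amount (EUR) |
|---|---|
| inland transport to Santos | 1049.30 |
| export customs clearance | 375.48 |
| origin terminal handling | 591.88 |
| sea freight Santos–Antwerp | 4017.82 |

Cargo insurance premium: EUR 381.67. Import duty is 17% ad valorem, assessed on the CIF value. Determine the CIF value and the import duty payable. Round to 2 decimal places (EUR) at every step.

CIF value: EUR 177841.67; import duty: EUR 30233.08

CIF = EXW price + pre-shipment costs + freight + insurance
CIF = 171425.52 + 1049.30 + 375.48 + 591.88 + 4017.82 + 381.67 = 177841.67
Import duty = 177841.67 × 17% = 30233.08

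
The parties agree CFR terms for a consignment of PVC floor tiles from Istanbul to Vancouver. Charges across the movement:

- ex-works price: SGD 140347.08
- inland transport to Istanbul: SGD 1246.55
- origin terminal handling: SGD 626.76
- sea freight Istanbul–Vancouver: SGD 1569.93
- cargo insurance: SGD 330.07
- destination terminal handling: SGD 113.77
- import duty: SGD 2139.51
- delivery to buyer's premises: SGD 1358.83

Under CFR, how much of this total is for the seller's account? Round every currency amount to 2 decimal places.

CFR: the seller pays costs through ocean freight to the destination port, but not insurance.
Seller's account: goods 140347.08 + inland to port 1246.55 + origin terminal 626.76 + freight 1569.93 = 143790.32
Buyer's account: insurance 330.07 + destination terminal 113.77 + duty 2139.51 + delivery 1358.83 = 3942.18

Seller's account: SGD 143790.32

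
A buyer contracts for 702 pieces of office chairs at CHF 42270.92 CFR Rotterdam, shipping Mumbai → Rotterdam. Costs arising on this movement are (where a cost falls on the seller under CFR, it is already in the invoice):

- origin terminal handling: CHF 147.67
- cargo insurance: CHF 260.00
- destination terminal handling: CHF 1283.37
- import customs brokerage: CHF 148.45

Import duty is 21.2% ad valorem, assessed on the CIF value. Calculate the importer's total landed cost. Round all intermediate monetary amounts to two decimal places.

CFR: the seller pays costs through ocean freight to the destination port, but not insurance.
Already in the invoice (seller's account under CFR): origin terminal — exclude.
CIF value = CFR price + insurance = 42270.92 + 260.00 = 42530.92
Import duty = 42530.92 × 21.2% = 9016.56
Buyer bears: insurance 260.00 + destination terminal 1283.37 + brokerage 148.45 + duty 9016.56 = 10708.38
Landed cost = invoice 42270.92 + 10708.38 = 52979.30

Total landed cost: CHF 52979.30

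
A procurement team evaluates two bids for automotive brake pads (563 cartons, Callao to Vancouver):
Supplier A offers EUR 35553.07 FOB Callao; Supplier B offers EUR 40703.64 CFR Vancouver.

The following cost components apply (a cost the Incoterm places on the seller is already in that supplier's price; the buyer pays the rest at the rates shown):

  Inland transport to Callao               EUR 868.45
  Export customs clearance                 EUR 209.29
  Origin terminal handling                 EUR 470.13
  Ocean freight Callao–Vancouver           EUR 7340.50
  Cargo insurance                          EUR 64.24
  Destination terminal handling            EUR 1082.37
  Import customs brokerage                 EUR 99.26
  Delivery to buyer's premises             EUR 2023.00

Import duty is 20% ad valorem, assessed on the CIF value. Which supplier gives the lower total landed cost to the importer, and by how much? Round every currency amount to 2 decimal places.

Supplier A (FOB):
CIF value = FOB price + freight + insurance = 35553.07 + 7340.50 + 64.24 = 42957.81
Import duty = 42957.81 × 20% = 8591.56
Buyer bears (A): 7340.50 + 64.24 + 1082.37 + 99.26 + 2023.00 = 10609.37
Landed cost (A) = invoice 35553.07 + 10609.37 + duty 8591.56 = 54754.00
Supplier B (CFR):
CIF value = CFR price + insurance = 40703.64 + 64.24 = 40767.88
Import duty = 40767.88 × 20% = 8153.58
Buyer bears (B): 64.24 + 1082.37 + 99.26 + 2023.00 = 3268.87
Landed cost (B) = invoice 40703.64 + 3268.87 + duty 8153.58 = 52126.09
Difference = |54754.00 − 52126.09| = 2627.91

Supplier B is cheaper by EUR 2627.91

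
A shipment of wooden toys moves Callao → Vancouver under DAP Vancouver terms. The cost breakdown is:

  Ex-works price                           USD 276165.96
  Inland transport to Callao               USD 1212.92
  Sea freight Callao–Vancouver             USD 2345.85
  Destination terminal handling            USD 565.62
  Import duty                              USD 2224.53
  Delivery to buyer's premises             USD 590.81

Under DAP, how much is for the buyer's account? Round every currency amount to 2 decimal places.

Buyer's account: USD 2224.53

DAP: the seller bears all costs to the named destination except import duty and clearance.
Seller's account: goods 276165.96 + inland to port 1212.92 + freight 2345.85 + destination terminal 565.62 + delivery 590.81 = 280881.16
Buyer's account: duty 2224.53 = 2224.53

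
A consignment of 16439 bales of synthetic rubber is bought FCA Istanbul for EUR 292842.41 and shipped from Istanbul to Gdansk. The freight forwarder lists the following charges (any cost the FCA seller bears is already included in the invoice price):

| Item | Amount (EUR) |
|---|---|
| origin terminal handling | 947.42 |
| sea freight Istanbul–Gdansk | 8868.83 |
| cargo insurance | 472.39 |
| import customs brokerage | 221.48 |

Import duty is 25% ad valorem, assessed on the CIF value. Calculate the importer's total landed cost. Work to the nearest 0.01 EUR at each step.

Total landed cost: EUR 379135.29

FCA: the seller delivers export-cleared goods to the carrier; the buyer bears costs from that point.
CIF value = FCA price + origin terminal + freight + insurance = 292842.41 + 947.42 + 8868.83 + 472.39 = 303131.05
Import duty = 303131.05 × 25% = 75782.76
Buyer bears: origin terminal 947.42 + freight 8868.83 + insurance 472.39 + brokerage 221.48 + duty 75782.76 = 86292.88
Landed cost = invoice 292842.41 + 86292.88 = 379135.29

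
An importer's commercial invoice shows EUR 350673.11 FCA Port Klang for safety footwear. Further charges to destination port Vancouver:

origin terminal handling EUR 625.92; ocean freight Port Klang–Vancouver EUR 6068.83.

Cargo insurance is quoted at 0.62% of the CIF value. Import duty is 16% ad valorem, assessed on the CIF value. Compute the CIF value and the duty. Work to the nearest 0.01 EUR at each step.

Let C be the CIF value. C = FCA price + pre-shipment costs + freight + 0.62% × C
C − 0.62% × C = 350673.11 + 625.92 + 6068.83
0.9938 × C = 357367.86
C = 357367.86 / 0.9938 = 359597.36
Insurance premium = 0.62% × 359597.36 = 2229.50
Import duty = 359597.36 × 16% = 57535.58

CIF value: EUR 359597.36; import duty: EUR 57535.58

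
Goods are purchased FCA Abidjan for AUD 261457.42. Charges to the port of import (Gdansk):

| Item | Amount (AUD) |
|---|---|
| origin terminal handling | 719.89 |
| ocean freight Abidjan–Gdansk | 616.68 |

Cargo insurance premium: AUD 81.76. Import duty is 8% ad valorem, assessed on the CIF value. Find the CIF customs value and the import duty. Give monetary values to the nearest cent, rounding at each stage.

CIF = FCA price + pre-shipment costs + freight + insurance
CIF = 261457.42 + 719.89 + 616.68 + 81.76 = 262875.75
Import duty = 262875.75 × 8% = 21030.06

CIF value: AUD 262875.75; import duty: AUD 21030.06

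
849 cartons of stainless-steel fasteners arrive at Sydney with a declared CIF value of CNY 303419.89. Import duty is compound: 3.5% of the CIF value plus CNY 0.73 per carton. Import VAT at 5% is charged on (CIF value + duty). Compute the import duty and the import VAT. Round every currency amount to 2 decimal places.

Import duty: CNY 11239.47; import VAT: CNY 15732.97

Ad valorem component: 303419.89 × 3.5% = 10619.70
Specific component: 849 × 0.73 = 619.77
Import duty = 10619.70 + 619.77 = 11239.47
VAT base = CIF + duty = 303419.89 + 11239.47 = 314659.36
Import VAT = 314659.36 × 5% = 15732.97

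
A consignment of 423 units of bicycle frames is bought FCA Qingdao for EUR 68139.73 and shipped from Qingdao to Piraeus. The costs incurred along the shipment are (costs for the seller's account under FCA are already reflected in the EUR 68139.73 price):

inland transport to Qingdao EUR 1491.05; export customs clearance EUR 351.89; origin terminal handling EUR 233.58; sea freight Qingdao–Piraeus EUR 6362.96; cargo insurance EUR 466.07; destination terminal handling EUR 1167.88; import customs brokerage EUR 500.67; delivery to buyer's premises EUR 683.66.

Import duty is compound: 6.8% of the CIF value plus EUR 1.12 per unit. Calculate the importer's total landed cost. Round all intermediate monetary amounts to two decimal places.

Total landed cost: EUR 83142.07

FCA: the seller delivers export-cleared goods to the carrier; the buyer bears costs from that point.
Already in the invoice (seller's account under FCA): inland to port, export clearance — exclude.
CIF value = FCA price + origin terminal + freight + insurance = 68139.73 + 233.58 + 6362.96 + 466.07 = 75202.34
Ad valorem component: 75202.34 × 6.8% = 5113.76
Specific component: 423 × 1.12 = 473.76
Import duty = 5113.76 + 473.76 = 5587.52
Buyer bears: origin terminal 233.58 + freight 6362.96 + insurance 466.07 + destination terminal 1167.88 + brokerage 500.67 + delivery 683.66 + duty 5587.52 = 15002.34
Landed cost = invoice 68139.73 + 15002.34 = 83142.07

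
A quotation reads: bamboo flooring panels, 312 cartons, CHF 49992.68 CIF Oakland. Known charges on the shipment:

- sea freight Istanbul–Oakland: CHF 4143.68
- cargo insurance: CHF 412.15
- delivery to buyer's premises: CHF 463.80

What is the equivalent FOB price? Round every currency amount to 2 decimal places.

FOB price: CHF 45436.85

Not relevant to the conversion: delivery — on the buyer under both terms; not part of either seller's price.
From CIF to FOB, the seller no longer bears: freight, insurance.
FOB price = 49992.68 − 4143.68 − 412.15 = 45436.85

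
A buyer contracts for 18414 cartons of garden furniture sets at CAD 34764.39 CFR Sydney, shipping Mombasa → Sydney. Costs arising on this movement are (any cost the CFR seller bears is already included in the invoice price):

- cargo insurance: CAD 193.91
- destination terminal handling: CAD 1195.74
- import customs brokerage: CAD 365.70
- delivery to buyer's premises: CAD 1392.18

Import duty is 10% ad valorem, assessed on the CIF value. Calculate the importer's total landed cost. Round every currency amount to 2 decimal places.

Total landed cost: CAD 41407.75

CFR: the seller pays costs through ocean freight to the destination port, but not insurance.
CIF value = CFR price + insurance = 34764.39 + 193.91 = 34958.30
Import duty = 34958.30 × 10% = 3495.83
Buyer bears: insurance 193.91 + destination terminal 1195.74 + brokerage 365.70 + delivery 1392.18 + duty 3495.83 = 6643.36
Landed cost = invoice 34764.39 + 6643.36 = 41407.75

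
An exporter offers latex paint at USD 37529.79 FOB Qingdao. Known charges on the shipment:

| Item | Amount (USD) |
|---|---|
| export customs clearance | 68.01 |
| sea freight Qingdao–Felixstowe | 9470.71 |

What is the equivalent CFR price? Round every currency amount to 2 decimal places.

Not relevant to the conversion: export clearance — on the seller under both FOB and CFR; already in the FOB price and stays in the CFR price.
From FOB to CFR, the seller additionally bears: freight.
CFR price = 37529.79 + 9470.71 = 47000.50

CFR price: USD 47000.50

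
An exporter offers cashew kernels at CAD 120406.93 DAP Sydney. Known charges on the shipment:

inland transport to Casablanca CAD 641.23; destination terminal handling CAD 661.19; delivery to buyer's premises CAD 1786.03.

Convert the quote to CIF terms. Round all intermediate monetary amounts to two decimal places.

Not relevant to the conversion: inland to port — on the seller under both DAP and CIF; already in the DAP price and stays in the CIF price.
From DAP to CIF, the seller no longer bears: destination terminal, delivery.
CIF price = 120406.93 − 661.19 − 1786.03 = 117959.71

CIF price: CAD 117959.71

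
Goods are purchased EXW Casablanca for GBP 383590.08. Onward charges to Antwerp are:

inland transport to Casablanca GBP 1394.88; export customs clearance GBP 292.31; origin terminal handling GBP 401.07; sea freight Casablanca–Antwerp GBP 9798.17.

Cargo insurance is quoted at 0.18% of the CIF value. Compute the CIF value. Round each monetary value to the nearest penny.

Let C be the CIF value. C = EXW price + pre-shipment costs + freight + 0.18% × C
C − 0.18% × C = 383590.08 + 1394.88 + 292.31 + 401.07 + 9798.17
0.9982 × C = 395476.51
C = 395476.51 / 0.9982 = 396189.65
Insurance premium = 0.18% × 396189.65 = 713.14

CIF value: GBP 396189.65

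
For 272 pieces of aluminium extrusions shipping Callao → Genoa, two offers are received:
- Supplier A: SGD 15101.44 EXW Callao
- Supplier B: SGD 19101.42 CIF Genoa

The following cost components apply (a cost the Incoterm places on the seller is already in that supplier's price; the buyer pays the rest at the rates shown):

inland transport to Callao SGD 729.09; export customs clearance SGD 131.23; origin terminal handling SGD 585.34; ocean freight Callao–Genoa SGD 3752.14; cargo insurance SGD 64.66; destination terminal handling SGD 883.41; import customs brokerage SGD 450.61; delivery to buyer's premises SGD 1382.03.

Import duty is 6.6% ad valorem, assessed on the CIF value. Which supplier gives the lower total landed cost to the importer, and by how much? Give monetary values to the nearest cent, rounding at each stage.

Supplier B is cheaper by SGD 1345.81

Supplier A (EXW):
CIF value = EXW price + inland to port + export clearance + origin terminal + freight + insurance = 15101.44 + 729.09 + 131.23 + 585.34 + 3752.14 + 64.66 = 20363.90
Import duty = 20363.90 × 6.6% = 1344.02
Buyer bears (A): 729.09 + 131.23 + 585.34 + 3752.14 + 64.66 + 883.41 + 450.61 + 1382.03 = 7978.51
Landed cost (A) = invoice 15101.44 + 7978.51 + duty 1344.02 = 24423.97
Supplier B (CIF):
The CIF price already equals the CIF value: 19101.42
Import duty = 19101.42 × 6.6% = 1260.69
Buyer bears (B): 883.41 + 450.61 + 1382.03 = 2716.05
Landed cost (B) = invoice 19101.42 + 2716.05 + duty 1260.69 = 23078.16
Difference = |24423.97 − 23078.16| = 1345.81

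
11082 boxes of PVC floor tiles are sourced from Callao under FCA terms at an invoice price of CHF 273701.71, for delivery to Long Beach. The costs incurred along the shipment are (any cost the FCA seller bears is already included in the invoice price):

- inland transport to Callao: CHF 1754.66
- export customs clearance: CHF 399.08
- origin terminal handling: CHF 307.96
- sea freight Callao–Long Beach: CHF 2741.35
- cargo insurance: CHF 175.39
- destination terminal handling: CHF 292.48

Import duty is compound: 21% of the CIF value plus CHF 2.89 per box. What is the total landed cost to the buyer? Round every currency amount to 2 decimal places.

Total landed cost: CHF 367400.42

FCA: the seller delivers export-cleared goods to the carrier; the buyer bears costs from that point.
Already in the invoice (seller's account under FCA): inland to port, export clearance — exclude.
CIF value = FCA price + origin terminal + freight + insurance = 273701.71 + 307.96 + 2741.35 + 175.39 = 276926.41
Ad valorem component: 276926.41 × 21% = 58154.55
Specific component: 11082 × 2.89 = 32026.98
Import duty = 58154.55 + 32026.98 = 90181.53
Buyer bears: origin terminal 307.96 + freight 2741.35 + insurance 175.39 + destination terminal 292.48 + duty 90181.53 = 93698.71
Landed cost = invoice 273701.71 + 93698.71 = 367400.42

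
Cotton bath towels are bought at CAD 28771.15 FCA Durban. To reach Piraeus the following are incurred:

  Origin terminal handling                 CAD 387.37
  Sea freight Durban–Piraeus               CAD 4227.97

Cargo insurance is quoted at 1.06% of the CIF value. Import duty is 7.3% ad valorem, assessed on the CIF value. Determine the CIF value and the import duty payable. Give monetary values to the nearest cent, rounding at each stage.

Let C be the CIF value. C = FCA price + pre-shipment costs + freight + 1.06% × C
C − 1.06% × C = 28771.15 + 387.37 + 4227.97
0.9894 × C = 33386.49
C = 33386.49 / 0.9894 = 33744.18
Insurance premium = 1.06% × 33744.18 = 357.69
Import duty = 33744.18 × 7.3% = 2463.33

CIF value: CAD 33744.18; import duty: CAD 2463.33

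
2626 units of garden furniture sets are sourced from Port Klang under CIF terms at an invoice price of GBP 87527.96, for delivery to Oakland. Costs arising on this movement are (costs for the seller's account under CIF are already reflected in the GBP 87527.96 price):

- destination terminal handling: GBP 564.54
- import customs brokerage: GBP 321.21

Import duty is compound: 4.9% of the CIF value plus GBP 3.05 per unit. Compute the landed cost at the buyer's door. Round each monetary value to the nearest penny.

CIF: the seller pays costs through ocean freight and marine insurance to the destination port.
The CIF price already equals the CIF value: 87527.96
Ad valorem component: 87527.96 × 4.9% = 4288.87
Specific component: 2626 × 3.05 = 8009.30
Import duty = 4288.87 + 8009.30 = 12298.17
Buyer bears: destination terminal 564.54 + brokerage 321.21 + duty 12298.17 = 13183.92
Landed cost = invoice 87527.96 + 13183.92 = 100711.88

Total landed cost: GBP 100711.88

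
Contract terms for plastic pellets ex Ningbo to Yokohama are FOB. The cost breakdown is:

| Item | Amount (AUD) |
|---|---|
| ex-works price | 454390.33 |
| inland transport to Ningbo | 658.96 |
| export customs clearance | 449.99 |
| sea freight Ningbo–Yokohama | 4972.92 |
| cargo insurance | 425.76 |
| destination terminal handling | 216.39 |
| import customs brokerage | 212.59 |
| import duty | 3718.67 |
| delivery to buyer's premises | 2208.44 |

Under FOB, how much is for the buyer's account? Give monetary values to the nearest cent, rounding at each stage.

Buyer's account: AUD 11754.77

FOB: the seller bears costs until goods are on board at the origin port; the buyer bears freight, insurance and all costs thereafter.
Seller's account: goods 454390.33 + inland to port 658.96 + export clearance 449.99 = 455499.28
Buyer's account: freight 4972.92 + insurance 425.76 + destination terminal 216.39 + brokerage 212.59 + duty 3718.67 + delivery 2208.44 = 11754.77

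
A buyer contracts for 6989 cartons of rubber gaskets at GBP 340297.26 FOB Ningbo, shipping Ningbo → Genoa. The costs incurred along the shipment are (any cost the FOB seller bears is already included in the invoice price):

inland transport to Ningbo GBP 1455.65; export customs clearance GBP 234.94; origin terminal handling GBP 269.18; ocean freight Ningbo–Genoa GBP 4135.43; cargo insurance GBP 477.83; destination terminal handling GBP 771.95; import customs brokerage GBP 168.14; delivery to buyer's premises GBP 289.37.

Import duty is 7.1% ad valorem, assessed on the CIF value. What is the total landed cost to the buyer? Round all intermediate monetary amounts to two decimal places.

Total landed cost: GBP 370628.63

FOB: the seller bears costs until goods are on board at the origin port; the buyer bears freight, insurance and all costs thereafter.
Already in the invoice (seller's account under FOB): inland to port, export clearance, origin terminal — exclude.
CIF value = FOB price + freight + insurance = 340297.26 + 4135.43 + 477.83 = 344910.52
Import duty = 344910.52 × 7.1% = 24488.65
Buyer bears: freight 4135.43 + insurance 477.83 + destination terminal 771.95 + brokerage 168.14 + delivery 289.37 + duty 24488.65 = 30331.37
Landed cost = invoice 340297.26 + 30331.37 = 370628.63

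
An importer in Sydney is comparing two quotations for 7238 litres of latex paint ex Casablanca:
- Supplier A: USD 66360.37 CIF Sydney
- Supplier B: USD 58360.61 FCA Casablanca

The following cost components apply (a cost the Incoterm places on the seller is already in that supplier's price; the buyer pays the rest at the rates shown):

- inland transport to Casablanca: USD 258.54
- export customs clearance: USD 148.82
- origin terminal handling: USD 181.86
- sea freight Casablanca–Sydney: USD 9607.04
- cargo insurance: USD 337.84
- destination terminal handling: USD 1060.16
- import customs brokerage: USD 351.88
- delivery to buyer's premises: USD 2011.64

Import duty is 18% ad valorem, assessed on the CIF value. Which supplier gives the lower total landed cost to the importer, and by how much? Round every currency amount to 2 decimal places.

Supplier A (CIF):
The CIF price already equals the CIF value: 66360.37
Import duty = 66360.37 × 18% = 11944.87
Buyer bears (A): 1060.16 + 351.88 + 2011.64 = 3423.68
Landed cost (A) = invoice 66360.37 + 3423.68 + duty 11944.87 = 81728.92
Supplier B (FCA):
CIF value = FCA price + origin terminal + freight + insurance = 58360.61 + 181.86 + 9607.04 + 337.84 = 68487.35
Import duty = 68487.35 × 18% = 12327.72
Buyer bears (B): 181.86 + 9607.04 + 337.84 + 1060.16 + 351.88 + 2011.64 = 13550.42
Landed cost (B) = invoice 58360.61 + 13550.42 + duty 12327.72 = 84238.75
Difference = |81728.92 − 84238.75| = 2509.83

Supplier A is cheaper by USD 2509.83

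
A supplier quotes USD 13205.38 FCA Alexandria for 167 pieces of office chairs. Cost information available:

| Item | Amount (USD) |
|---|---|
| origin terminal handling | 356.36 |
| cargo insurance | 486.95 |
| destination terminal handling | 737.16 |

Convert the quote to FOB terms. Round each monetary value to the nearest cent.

FOB price: USD 13561.74

Not relevant to the conversion: destination terminal, insurance — on the buyer under both terms; not part of either seller's price.
From FCA to FOB, the seller additionally bears: origin terminal.
FOB price = 13205.38 + 356.36 = 13561.74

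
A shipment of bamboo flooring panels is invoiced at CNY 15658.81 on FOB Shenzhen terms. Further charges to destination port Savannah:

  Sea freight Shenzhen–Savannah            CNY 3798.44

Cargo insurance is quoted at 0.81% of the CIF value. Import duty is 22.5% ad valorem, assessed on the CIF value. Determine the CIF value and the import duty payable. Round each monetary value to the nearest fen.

CIF value: CNY 19616.14; import duty: CNY 4413.63

Let C be the CIF value. C = FOB price + freight + 0.81% × C
C − 0.81% × C = 15658.81 + 3798.44
0.9919 × C = 19457.25
C = 19457.25 / 0.9919 = 19616.14
Insurance premium = 0.81% × 19616.14 = 158.89
Import duty = 19616.14 × 22.5% = 4413.63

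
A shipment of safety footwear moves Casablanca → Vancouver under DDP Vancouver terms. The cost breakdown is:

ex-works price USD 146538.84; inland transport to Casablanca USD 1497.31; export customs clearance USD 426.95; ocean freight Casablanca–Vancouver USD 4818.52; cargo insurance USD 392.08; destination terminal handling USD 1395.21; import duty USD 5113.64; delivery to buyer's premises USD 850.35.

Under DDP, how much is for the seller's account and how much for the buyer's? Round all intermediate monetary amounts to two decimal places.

DDP: the seller bears all costs including import duty.
Seller's account: goods 146538.84 + inland to port 1497.31 + export clearance 426.95 + freight 4818.52 + insurance 392.08 + destination terminal 1395.21 + duty 5113.64 + delivery 850.35 = 161032.90
Buyer's account: 0.00

Seller: USD 161032.90; buyer: USD 0.00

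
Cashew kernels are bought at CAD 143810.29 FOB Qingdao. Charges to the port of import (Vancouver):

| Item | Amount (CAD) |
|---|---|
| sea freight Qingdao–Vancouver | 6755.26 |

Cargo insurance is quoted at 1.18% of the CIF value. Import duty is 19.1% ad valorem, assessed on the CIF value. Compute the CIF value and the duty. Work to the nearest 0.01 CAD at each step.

Let C be the CIF value. C = FOB price + freight + 1.18% × C
C − 1.18% × C = 143810.29 + 6755.26
0.9882 × C = 150565.55
C = 150565.55 / 0.9882 = 152363.44
Insurance premium = 1.18% × 152363.44 = 1797.89
Import duty = 152363.44 × 19.1% = 29101.42

CIF value: CAD 152363.44; import duty: CAD 29101.42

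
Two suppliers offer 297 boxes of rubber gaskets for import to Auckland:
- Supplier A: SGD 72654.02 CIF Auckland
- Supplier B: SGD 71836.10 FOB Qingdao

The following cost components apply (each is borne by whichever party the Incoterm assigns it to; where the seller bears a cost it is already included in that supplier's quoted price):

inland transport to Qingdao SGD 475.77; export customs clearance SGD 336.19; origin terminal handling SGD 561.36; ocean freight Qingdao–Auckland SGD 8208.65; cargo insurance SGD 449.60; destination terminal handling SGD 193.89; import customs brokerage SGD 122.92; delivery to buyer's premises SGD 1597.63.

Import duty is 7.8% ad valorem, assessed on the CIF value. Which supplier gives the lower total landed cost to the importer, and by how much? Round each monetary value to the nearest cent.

Supplier A (CIF):
The CIF price already equals the CIF value: 72654.02
Import duty = 72654.02 × 7.8% = 5667.01
Buyer bears (A): 193.89 + 122.92 + 1597.63 = 1914.44
Landed cost (A) = invoice 72654.02 + 1914.44 + duty 5667.01 = 80235.47
Supplier B (FOB):
CIF value = FOB price + freight + insurance = 71836.10 + 8208.65 + 449.60 = 80494.35
Import duty = 80494.35 × 7.8% = 6278.56
Buyer bears (B): 8208.65 + 449.60 + 193.89 + 122.92 + 1597.63 = 10572.69
Landed cost (B) = invoice 71836.10 + 10572.69 + duty 6278.56 = 88687.35
Difference = |80235.47 − 88687.35| = 8451.88

Supplier A is cheaper by SGD 8451.88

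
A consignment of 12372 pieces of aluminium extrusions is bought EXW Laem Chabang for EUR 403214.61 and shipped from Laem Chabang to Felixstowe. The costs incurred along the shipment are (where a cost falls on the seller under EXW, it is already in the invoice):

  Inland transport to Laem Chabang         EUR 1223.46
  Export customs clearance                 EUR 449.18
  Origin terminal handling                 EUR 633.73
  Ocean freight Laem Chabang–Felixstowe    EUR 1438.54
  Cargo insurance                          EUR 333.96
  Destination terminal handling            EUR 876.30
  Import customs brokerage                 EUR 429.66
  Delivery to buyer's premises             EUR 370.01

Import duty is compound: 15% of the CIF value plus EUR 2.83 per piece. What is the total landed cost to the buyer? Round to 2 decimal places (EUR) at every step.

Total landed cost: EUR 505076.23

EXW: the seller makes goods available at their premises; the buyer bears all onward costs.
CIF value = EXW price + inland to port + export clearance + origin terminal + freight + insurance = 403214.61 + 1223.46 + 449.18 + 633.73 + 1438.54 + 333.96 = 407293.48
Ad valorem component: 407293.48 × 15% = 61094.02
Specific component: 12372 × 2.83 = 35012.76
Import duty = 61094.02 + 35012.76 = 96106.78
Buyer bears: inland to port 1223.46 + export clearance 449.18 + origin terminal 633.73 + freight 1438.54 + insurance 333.96 + destination terminal 876.30 + brokerage 429.66 + delivery 370.01 + duty 96106.78 = 101861.62
Landed cost = invoice 403214.61 + 101861.62 = 505076.23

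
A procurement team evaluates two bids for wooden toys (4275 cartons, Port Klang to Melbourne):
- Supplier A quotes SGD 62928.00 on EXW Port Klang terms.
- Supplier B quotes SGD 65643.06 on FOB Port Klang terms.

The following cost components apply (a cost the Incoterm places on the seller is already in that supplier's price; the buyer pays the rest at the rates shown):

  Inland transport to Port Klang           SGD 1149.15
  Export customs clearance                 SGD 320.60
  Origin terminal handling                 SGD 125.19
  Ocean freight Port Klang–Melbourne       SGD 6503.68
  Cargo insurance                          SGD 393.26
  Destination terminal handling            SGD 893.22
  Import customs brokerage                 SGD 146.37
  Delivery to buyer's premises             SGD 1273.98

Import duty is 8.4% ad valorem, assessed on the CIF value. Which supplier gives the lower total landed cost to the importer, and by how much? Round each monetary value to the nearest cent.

Supplier A (EXW):
CIF value = EXW price + inland to port + export clearance + origin terminal + freight + insurance = 62928.00 + 1149.15 + 320.60 + 125.19 + 6503.68 + 393.26 = 71419.88
Import duty = 71419.88 × 8.4% = 5999.27
Buyer bears (A): 1149.15 + 320.60 + 125.19 + 6503.68 + 393.26 + 893.22 + 146.37 + 1273.98 = 10805.45
Landed cost (A) = invoice 62928.00 + 10805.45 + duty 5999.27 = 79732.72
Supplier B (FOB):
CIF value = FOB price + freight + insurance = 65643.06 + 6503.68 + 393.26 = 72540.00
Import duty = 72540.00 × 8.4% = 6093.36
Buyer bears (B): 6503.68 + 393.26 + 893.22 + 146.37 + 1273.98 = 9210.51
Landed cost (B) = invoice 65643.06 + 9210.51 + duty 6093.36 = 80946.93
Difference = |79732.72 − 80946.93| = 1214.21

Supplier A is cheaper by SGD 1214.21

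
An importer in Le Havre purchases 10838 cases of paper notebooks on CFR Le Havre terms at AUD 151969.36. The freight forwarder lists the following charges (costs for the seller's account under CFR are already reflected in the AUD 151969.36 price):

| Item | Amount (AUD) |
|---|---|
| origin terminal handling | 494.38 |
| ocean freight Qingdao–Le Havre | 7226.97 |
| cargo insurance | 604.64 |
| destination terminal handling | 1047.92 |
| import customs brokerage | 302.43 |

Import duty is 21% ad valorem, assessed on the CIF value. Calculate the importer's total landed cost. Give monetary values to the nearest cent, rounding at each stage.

Total landed cost: AUD 185964.89

CFR: the seller pays costs through ocean freight to the destination port, but not insurance.
Already in the invoice (seller's account under CFR): origin terminal, freight — exclude.
CIF value = CFR price + insurance = 151969.36 + 604.64 = 152574.00
Import duty = 152574.00 × 21% = 32040.54
Buyer bears: insurance 604.64 + destination terminal 1047.92 + brokerage 302.43 + duty 32040.54 = 33995.53
Landed cost = invoice 151969.36 + 33995.53 = 185964.89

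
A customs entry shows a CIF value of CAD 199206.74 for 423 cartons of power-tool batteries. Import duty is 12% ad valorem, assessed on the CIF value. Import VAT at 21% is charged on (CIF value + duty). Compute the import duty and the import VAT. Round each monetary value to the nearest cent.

Import duty = 199206.74 × 12% = 23904.81
VAT base = CIF + duty = 199206.74 + 23904.81 = 223111.55
Import VAT = 223111.55 × 21% = 46853.43

Import duty: CAD 23904.81; import VAT: CAD 46853.43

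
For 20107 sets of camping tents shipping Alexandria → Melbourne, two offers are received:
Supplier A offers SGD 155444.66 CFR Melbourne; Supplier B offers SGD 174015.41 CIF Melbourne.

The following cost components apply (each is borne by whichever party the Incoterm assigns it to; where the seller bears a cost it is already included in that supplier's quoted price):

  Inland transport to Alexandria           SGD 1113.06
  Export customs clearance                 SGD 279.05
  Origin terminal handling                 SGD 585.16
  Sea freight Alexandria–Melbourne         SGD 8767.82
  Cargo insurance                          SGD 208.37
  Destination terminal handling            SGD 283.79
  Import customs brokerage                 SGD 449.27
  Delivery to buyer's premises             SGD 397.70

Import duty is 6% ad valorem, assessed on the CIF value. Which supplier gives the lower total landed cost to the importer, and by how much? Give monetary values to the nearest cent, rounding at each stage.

Supplier A (CFR):
CIF value = CFR price + insurance = 155444.66 + 208.37 = 155653.03
Import duty = 155653.03 × 6% = 9339.18
Buyer bears (A): 208.37 + 283.79 + 449.27 + 397.70 = 1339.13
Landed cost (A) = invoice 155444.66 + 1339.13 + duty 9339.18 = 166122.97
Supplier B (CIF):
The CIF price already equals the CIF value: 174015.41
Import duty = 174015.41 × 6% = 10440.92
Buyer bears (B): 283.79 + 449.27 + 397.70 = 1130.76
Landed cost (B) = invoice 174015.41 + 1130.76 + duty 10440.92 = 185587.09
Difference = |166122.97 − 185587.09| = 19464.12

Supplier A is cheaper by SGD 19464.12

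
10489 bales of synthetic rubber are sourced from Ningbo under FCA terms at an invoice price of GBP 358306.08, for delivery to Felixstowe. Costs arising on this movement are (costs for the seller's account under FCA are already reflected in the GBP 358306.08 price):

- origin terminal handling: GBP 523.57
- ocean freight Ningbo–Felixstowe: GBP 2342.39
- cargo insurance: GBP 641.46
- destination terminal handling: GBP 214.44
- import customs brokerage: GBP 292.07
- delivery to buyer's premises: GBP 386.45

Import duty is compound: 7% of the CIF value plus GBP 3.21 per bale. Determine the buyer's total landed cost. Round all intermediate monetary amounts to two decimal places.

FCA: the seller delivers export-cleared goods to the carrier; the buyer bears costs from that point.
CIF value = FCA price + origin terminal + freight + insurance = 358306.08 + 523.57 + 2342.39 + 641.46 = 361813.50
Ad valorem component: 361813.50 × 7% = 25326.95
Specific component: 10489 × 3.21 = 33669.69
Import duty = 25326.95 + 33669.69 = 58996.64
Buyer bears: origin terminal 523.57 + freight 2342.39 + insurance 641.46 + destination terminal 214.44 + brokerage 292.07 + delivery 386.45 + duty 58996.64 = 63397.02
Landed cost = invoice 358306.08 + 63397.02 = 421703.10

Total landed cost: GBP 421703.10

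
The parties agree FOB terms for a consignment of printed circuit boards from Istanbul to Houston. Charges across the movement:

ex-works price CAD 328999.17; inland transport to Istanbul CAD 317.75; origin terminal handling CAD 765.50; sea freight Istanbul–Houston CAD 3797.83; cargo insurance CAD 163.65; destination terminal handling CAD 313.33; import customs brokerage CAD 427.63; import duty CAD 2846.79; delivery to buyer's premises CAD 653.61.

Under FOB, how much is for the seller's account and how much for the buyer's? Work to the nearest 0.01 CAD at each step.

FOB: the seller bears costs until goods are on board at the origin port; the buyer bears freight, insurance and all costs thereafter.
Seller's account: goods 328999.17 + inland to port 317.75 + origin terminal 765.50 = 330082.42
Buyer's account: freight 3797.83 + insurance 163.65 + destination terminal 313.33 + brokerage 427.63 + duty 2846.79 + delivery 653.61 = 8202.84

Seller: CAD 330082.42; buyer: CAD 8202.84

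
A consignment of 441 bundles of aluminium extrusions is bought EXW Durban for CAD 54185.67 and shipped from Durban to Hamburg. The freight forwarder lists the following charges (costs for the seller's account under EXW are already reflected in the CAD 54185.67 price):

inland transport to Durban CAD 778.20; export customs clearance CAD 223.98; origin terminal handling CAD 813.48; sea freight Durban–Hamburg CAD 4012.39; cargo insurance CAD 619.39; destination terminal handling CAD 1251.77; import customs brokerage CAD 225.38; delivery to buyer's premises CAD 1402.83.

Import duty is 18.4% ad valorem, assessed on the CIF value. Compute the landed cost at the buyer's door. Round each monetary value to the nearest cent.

EXW: the seller makes goods available at their premises; the buyer bears all onward costs.
CIF value = EXW price + inland to port + export clearance + origin terminal + freight + insurance = 54185.67 + 778.20 + 223.98 + 813.48 + 4012.39 + 619.39 = 60633.11
Import duty = 60633.11 × 18.4% = 11156.49
Buyer bears: inland to port 778.20 + export clearance 223.98 + origin terminal 813.48 + freight 4012.39 + insurance 619.39 + destination terminal 1251.77 + brokerage 225.38 + delivery 1402.83 + duty 11156.49 = 20483.91
Landed cost = invoice 54185.67 + 20483.91 = 74669.58

Total landed cost: CAD 74669.58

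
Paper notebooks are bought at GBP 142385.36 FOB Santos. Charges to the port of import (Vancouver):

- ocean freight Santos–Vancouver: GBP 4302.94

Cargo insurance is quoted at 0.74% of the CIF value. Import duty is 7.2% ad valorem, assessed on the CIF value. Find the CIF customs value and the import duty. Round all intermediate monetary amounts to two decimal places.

Let C be the CIF value. C = FOB price + freight + 0.74% × C
C − 0.74% × C = 142385.36 + 4302.94
0.9926 × C = 146688.30
C = 146688.30 / 0.9926 = 147781.89
Insurance premium = 0.74% × 147781.89 = 1093.59
Import duty = 147781.89 × 7.2% = 10640.30

CIF value: GBP 147781.89; import duty: GBP 10640.30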